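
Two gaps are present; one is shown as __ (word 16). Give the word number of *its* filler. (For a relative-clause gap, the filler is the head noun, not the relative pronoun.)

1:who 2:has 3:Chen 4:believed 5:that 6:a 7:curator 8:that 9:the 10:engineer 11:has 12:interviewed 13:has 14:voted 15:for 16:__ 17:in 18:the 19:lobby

1

The marked gap is the object of the preposition "for" of "voted".
Its filler is the fronted wh-phrase "who", at word 1.
(The other dependency links word 7 to a gap after word 12.)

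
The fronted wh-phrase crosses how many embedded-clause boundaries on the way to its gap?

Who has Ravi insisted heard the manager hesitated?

"who" is extracted from the subject of "heard".
Boundaries crossed, outermost first: [Ø] — 1 in total.

1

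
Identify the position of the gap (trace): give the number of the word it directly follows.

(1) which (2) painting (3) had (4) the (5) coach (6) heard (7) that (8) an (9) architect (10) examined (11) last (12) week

10

The displaced element is "which painting" (word 2).
It is linked across 1 clause boundary (that).
It functions as the direct object of "examined", so the gap sits immediately after word 10 ("examined").
Base order: The coach had heard that an architect examined which painting last week.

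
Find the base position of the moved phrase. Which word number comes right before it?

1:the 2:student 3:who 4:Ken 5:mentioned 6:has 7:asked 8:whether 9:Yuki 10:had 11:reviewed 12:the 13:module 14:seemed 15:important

5

The displaced element is "the student" (word 2).
It is linked across 1 clause boundary (Ø).
It functions as the subject of "asked", so the gap sits immediately after word 5 ("mentioned").
Base order: Ken mentioned the student has asked whether Yuki had reviewed the module.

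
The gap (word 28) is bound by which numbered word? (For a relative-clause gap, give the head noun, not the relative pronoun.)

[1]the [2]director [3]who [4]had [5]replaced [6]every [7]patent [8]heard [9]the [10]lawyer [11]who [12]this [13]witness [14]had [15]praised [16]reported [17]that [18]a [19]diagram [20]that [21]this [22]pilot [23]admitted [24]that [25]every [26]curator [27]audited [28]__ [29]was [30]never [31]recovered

The gap at 28 is the object of "audited", inside a relative clause.
The relative pronoun is "that" (word 20); it is bound by the head noun immediately before it.
Its filler is the head noun "diagram", at word 19.

19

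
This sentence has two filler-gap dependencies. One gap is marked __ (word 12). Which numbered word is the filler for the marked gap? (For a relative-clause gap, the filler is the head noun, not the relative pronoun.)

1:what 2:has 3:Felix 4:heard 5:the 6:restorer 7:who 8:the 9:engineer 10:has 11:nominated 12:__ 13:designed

The marked gap is inside the relative clause, the direct object of "nominated".
Its filler is the head noun "restorer" (via "who"), at word 6.
(The other dependency links word 1 to a gap after word 13.)

6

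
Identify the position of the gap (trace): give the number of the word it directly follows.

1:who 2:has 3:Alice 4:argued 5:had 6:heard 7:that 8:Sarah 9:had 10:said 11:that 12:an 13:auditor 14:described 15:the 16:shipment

4

The displaced element is "who" (word 1).
It is linked across 1 clause boundary (Ø).
It functions as the subject of "heard", so the gap sits immediately after word 4 ("argued").
Base order: Alice has argued that who had heard that Sarah had said that an auditor described the shipment.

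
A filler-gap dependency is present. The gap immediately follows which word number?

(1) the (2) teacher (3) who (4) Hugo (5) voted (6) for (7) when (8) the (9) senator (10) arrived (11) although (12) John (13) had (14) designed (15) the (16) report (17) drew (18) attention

The displaced element is "the teacher" (word 2).
It functions as the object of the preposition "for" of "voted", so the gap sits immediately after word 6 ("for").
Base order: Hugo voted for the teacher when the senator arrived although John had designed the report.

6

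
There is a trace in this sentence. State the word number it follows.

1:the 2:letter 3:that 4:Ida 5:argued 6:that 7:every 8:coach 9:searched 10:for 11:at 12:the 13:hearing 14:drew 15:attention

The displaced element is "the letter" (word 2).
It is linked across 1 clause boundary (that).
It functions as the object of the preposition "for" of "searched", so the gap sits immediately after word 10 ("for").
Base order: Ida argued that every coach searched for the letter at the hearing.

10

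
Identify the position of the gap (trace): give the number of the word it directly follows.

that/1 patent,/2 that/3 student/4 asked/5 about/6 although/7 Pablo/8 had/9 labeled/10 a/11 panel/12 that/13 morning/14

The displaced element is "that patent" (word 2).
It functions as the object of the preposition "about" of "asked", so the gap sits immediately after word 6 ("about").
Base order: That student asked about that patent although Pablo had labeled a panel that morning.

6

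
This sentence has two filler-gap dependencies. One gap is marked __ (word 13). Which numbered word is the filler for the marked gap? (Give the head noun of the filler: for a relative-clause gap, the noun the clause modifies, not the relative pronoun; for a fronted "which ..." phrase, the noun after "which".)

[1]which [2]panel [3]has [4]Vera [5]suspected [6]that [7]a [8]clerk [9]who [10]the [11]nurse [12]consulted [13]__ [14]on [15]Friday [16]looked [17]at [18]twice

8

The marked gap is inside the relative clause, the direct object of "consulted".
Its filler is the head noun "clerk" (via "who"), at word 8.
(The other dependency links word 2 to a gap after word 17.)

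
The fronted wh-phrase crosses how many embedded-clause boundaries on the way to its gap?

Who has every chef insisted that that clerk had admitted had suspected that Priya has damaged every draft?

"who" is extracted from the subject of "suspected".
Boundaries crossed, outermost first: [that], [Ø] — 2 in total.

2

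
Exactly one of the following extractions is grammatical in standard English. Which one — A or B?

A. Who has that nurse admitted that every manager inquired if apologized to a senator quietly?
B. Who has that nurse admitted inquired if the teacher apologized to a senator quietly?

B

In A, the wh-phrase is extracted from inside a wh-island (introduced by "if"), which blocks movement.
In B, the extraction path crosses only that-complement boundaries, which are transparent.
So B is grammatical.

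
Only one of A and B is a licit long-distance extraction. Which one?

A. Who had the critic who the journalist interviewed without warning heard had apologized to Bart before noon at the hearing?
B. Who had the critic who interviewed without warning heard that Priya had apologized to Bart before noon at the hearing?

In B, the wh-phrase is extracted from inside a complex-NP island (relative clause) (introduced by "who"), which blocks movement.
In A, the extraction path crosses only that-complement boundaries, which are transparent.
So A is grammatical.

A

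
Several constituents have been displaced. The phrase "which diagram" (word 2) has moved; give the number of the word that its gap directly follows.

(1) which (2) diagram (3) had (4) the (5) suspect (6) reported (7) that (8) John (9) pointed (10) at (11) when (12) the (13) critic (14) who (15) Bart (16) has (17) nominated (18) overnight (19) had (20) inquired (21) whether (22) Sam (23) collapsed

10

The displaced element is "which diagram" (word 2).
It is linked across 1 clause boundary (that).
It functions as the object of the preposition "at" of "pointed", so the gap sits immediately after word 10 ("at").
Base order: The suspect had reported that John pointed at which diagram when the critic who Bart has nominated overnight had inquired whether Sam collapsed.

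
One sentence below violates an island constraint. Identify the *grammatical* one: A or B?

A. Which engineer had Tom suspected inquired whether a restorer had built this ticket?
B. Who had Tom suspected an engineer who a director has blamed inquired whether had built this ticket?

In B, the wh-phrase is extracted from inside a wh-island (introduced by "whether"), which blocks movement.
In A, the extraction path crosses only that-complement boundaries, which are transparent.
So A is grammatical.

A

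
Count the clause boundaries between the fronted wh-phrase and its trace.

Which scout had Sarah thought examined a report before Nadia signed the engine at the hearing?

1

"which scout" is extracted from the subject of "examined".
Boundaries crossed, outermost first: [Ø] — 1 in total.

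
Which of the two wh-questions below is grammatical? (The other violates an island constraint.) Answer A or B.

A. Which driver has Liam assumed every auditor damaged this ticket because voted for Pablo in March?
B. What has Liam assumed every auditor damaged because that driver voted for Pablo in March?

B

In A, the wh-phrase is extracted from inside an adjunct island (introduced by "because"), which blocks movement.
In B, the extraction path crosses only that-complement boundaries, which are transparent.
So B is grammatical.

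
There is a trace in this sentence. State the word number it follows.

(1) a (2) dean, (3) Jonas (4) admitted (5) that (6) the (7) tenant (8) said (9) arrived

The displaced element is "a dean" (word 2).
It is linked across 2 clause boundaries (that → Ø).
It functions as the subject of "arrived", so the gap sits immediately after word 8 ("said").
Base order: Jonas admitted that the tenant said a dean arrived.

8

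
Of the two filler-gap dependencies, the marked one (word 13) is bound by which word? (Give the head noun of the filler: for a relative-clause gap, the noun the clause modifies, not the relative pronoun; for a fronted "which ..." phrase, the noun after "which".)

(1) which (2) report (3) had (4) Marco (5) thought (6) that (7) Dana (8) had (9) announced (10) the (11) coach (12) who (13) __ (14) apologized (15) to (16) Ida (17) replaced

The marked gap is inside the relative clause, the subject of "apologized".
Its filler is the head noun "coach" (via "who"), at word 11.
(The other dependency links word 2 to a gap after word 17.)

11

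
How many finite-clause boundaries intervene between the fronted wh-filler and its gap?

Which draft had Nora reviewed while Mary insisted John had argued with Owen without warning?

"which draft" originates inside the matrix clause — no clause boundary is crossed.

0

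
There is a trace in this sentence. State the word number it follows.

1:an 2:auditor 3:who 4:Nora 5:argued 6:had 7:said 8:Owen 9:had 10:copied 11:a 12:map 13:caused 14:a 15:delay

The displaced element is "an auditor" (word 2).
It is linked across 1 clause boundary (Ø).
It functions as the subject of "said", so the gap sits immediately after word 5 ("argued").
Base order: Nora argued an auditor had said Owen had copied a map.

5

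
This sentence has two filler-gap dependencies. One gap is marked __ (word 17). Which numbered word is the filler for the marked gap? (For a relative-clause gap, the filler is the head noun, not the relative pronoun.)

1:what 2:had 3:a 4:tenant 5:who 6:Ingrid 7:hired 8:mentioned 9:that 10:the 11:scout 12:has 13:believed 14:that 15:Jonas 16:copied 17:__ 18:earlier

1

The marked gap is the direct object of "copied".
Its filler is the fronted wh-phrase "what", at word 1.
(The other dependency links word 4 to a gap after word 7.)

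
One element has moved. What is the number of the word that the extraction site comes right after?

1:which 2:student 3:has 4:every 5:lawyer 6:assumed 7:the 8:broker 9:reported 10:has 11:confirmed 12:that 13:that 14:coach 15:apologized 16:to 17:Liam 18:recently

The displaced element is "which student" (word 2).
It is linked across 2 clause boundaries (Ø → Ø).
It functions as the subject of "confirmed", so the gap sits immediately after word 9 ("reported").
Base order: Every lawyer has assumed the broker reported that which student has confirmed that that coach apologized to Liam recently.

9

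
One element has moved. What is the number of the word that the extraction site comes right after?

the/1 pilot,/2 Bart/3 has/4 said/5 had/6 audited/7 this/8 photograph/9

5

The displaced element is "the pilot" (word 2).
It is linked across 1 clause boundary (Ø).
It functions as the subject of "audited", so the gap sits immediately after word 5 ("said").
Base order: Bart has said the pilot had audited this photograph.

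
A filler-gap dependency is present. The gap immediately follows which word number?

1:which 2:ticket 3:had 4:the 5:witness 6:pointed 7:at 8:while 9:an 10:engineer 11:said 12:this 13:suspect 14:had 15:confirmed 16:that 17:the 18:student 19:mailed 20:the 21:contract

7

The displaced element is "which ticket" (word 2).
It functions as the object of the preposition "at" of "pointed", so the gap sits immediately after word 7 ("at").
Base order: The witness had pointed at which ticket while an engineer said this suspect had confirmed that the student mailed the contract.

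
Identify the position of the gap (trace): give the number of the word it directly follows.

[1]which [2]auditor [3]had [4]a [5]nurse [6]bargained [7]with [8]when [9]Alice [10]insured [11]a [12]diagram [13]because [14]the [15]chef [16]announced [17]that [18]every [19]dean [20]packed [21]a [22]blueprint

7

The displaced element is "which auditor" (word 2).
It functions as the object of the preposition "with" of "bargained", so the gap sits immediately after word 7 ("with").
Base order: A nurse had bargained with which auditor when Alice insured a diagram because the chef announced that every dean packed a blueprint.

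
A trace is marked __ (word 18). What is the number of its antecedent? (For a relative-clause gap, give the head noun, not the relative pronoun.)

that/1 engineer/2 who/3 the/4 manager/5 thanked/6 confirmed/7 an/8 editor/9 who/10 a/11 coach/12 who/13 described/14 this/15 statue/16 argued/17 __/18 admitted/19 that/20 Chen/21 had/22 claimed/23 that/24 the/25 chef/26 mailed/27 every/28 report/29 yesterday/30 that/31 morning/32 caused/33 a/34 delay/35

The gap at 18 is the subject of "admitted", inside a relative clause.
The relative pronoun is "who" (word 10); it is bound by the head noun immediately before it.
Its filler is the head noun "editor", at word 9.

9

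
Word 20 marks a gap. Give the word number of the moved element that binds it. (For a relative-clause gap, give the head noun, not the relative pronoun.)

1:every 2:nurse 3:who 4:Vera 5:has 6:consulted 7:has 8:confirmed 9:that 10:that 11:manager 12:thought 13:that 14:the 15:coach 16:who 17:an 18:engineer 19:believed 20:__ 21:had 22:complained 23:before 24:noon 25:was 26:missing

15

The gap at 20 is the subject of "complained", inside a relative clause.
The relative pronoun is "who" (word 16); it is bound by the head noun immediately before it.
Its filler is the head noun "coach", at word 15.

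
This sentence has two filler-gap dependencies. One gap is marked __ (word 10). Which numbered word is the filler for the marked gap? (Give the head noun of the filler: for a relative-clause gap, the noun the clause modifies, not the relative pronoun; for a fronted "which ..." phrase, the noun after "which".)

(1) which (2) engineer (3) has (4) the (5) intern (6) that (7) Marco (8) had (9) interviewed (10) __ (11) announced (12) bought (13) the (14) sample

The marked gap is inside the relative clause, the direct object of "interviewed".
Its filler is the head noun "intern" (via "that"), at word 5.
(The other dependency links word 2 to a gap after word 11.)

5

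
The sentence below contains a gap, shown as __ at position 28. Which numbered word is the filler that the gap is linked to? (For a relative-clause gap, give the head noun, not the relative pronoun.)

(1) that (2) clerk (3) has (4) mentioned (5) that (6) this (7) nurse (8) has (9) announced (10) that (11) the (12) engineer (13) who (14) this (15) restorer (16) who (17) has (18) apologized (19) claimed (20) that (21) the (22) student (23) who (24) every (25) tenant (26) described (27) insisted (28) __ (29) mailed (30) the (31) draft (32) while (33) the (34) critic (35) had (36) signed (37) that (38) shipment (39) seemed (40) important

The gap at 28 is the subject of "mailed", inside a relative clause.
The relative pronoun is "who" (word 13); it is bound by the head noun immediately before it.
Its filler is the head noun "engineer", at word 12.

12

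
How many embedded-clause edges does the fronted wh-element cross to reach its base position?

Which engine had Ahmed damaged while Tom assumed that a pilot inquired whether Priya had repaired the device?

"which engine" originates inside the matrix clause — no clause boundary is crossed.

0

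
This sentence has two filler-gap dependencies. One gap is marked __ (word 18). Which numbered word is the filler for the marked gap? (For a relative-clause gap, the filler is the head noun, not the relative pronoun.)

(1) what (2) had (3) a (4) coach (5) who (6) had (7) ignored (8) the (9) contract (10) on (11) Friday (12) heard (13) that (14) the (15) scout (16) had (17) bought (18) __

1

The marked gap is the direct object of "bought".
Its filler is the fronted wh-phrase "what", at word 1.
(The other dependency links word 4 to a gap after word 5.)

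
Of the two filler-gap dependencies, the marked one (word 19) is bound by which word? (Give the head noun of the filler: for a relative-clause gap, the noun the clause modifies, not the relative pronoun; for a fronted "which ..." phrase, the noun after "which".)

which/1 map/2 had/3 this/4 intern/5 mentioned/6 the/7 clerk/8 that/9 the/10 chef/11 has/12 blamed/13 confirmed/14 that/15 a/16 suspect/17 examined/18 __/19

The marked gap is the direct object of "examined".
Its filler is the fronted wh-phrase "which map", at word 2.
(The other dependency links word 8 to a gap after word 13.)

2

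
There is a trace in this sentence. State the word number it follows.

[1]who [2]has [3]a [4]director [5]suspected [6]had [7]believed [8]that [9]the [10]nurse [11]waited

5

The displaced element is "who" (word 1).
It is linked across 1 clause boundary (Ø).
It functions as the subject of "believed", so the gap sits immediately after word 5 ("suspected").
Base order: A director has suspected that who had believed that the nurse waited.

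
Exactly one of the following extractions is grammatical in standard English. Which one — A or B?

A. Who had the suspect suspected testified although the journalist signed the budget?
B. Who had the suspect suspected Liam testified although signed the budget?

A

In B, the wh-phrase is extracted from inside an adjunct island (introduced by "although"), which blocks movement.
In A, the extraction path crosses only that-complement boundaries, which are transparent.
So A is grammatical.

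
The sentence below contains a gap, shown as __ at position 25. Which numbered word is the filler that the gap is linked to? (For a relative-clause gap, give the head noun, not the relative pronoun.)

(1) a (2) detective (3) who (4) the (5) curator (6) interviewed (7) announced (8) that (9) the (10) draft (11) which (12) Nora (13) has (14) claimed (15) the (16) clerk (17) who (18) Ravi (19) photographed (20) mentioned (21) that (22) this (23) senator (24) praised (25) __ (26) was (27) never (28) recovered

10

The gap at 25 is the object of "praised", inside a relative clause.
The relative pronoun is "which" (word 11); it is bound by the head noun immediately before it.
Its filler is the head noun "draft", at word 10.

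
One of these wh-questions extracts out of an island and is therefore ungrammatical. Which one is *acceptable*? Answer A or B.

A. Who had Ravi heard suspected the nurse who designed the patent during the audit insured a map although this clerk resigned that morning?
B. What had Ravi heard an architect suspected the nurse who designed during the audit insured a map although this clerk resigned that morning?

A

In B, the wh-phrase is extracted from inside a complex-NP island (relative clause) (introduced by "who"), which blocks movement.
In A, the extraction path crosses only that-complement boundaries, which are transparent.
So A is grammatical.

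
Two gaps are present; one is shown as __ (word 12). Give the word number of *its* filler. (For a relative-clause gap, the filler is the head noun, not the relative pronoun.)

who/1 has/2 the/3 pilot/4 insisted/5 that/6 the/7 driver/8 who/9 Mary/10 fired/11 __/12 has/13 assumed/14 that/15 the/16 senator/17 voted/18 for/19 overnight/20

8

The marked gap is inside the relative clause, the direct object of "fired".
Its filler is the head noun "driver" (via "who"), at word 8.
(The other dependency links word 1 to a gap after word 19.)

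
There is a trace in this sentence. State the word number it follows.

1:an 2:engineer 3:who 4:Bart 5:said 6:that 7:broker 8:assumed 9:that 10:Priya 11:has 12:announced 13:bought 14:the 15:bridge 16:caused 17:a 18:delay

The displaced element is "an engineer" (word 2).
It is linked across 3 clause boundaries (Ø → that → Ø).
It functions as the subject of "bought", so the gap sits immediately after word 12 ("announced").
Base order: Bart said that broker assumed that Priya has announced that an engineer bought the bridge.

12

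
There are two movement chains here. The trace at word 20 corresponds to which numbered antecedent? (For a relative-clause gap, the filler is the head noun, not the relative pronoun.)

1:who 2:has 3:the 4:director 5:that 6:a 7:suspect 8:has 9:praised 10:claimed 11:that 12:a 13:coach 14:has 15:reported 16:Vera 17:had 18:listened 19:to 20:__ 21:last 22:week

1

The marked gap is the object of the preposition "to" of "listened".
Its filler is the fronted wh-phrase "who", at word 1.
(The other dependency links word 4 to a gap after word 9.)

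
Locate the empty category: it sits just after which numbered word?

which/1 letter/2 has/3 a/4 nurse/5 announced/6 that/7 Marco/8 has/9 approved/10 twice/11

The displaced element is "which letter" (word 2).
It is linked across 1 clause boundary (that).
It functions as the direct object of "approved", so the gap sits immediately after word 10 ("approved").
Base order: A nurse has announced that Marco has approved which letter twice.

10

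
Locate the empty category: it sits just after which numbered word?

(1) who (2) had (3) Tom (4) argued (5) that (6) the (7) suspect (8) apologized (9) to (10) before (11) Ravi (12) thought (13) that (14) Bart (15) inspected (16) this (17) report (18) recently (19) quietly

The displaced element is "who" (word 1).
It is linked across 1 clause boundary (that).
It functions as the object of the preposition "to" of "apologized", so the gap sits immediately after word 9 ("to").
Base order: Tom had argued that the suspect apologized to who before Ravi thought that Bart inspected this report recently quietly.

9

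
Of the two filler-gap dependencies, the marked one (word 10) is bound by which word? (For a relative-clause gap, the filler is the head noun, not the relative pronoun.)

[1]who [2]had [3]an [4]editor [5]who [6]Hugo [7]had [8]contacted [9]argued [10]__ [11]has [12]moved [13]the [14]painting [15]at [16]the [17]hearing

The marked gap is the subject of "moved".
Its filler is the fronted wh-phrase "who", at word 1.
(The other dependency links word 4 to a gap after word 8.)

1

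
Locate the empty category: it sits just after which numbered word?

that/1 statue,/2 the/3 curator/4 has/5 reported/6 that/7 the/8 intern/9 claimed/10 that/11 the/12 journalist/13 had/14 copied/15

The displaced element is "that statue" (word 2).
It is linked across 2 clause boundaries (that → that).
It functions as the direct object of "copied", so the gap sits immediately after word 15 ("copied").
Base order: The curator has reported that the intern claimed that the journalist had copied that statue.

15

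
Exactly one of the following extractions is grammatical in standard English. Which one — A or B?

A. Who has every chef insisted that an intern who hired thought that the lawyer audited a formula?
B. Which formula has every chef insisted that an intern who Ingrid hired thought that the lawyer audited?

In A, the wh-phrase is extracted from inside a complex-NP island (relative clause) (introduced by "who"), which blocks movement.
In B, the extraction path crosses only that-complement boundaries, which are transparent.
So B is grammatical.

B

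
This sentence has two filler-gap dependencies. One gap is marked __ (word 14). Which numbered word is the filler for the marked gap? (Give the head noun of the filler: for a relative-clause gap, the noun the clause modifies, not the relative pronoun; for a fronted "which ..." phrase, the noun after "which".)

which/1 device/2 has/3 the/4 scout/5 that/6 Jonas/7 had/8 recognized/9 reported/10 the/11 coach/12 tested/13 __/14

The marked gap is the direct object of "tested".
Its filler is the fronted wh-phrase "which device", at word 2.
(The other dependency links word 5 to a gap after word 9.)

2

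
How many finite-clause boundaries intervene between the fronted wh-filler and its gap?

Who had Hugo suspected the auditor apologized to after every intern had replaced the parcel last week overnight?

1

"who" is extracted from the PP object of "apologized".
Boundaries crossed, outermost first: [Ø] — 1 in total.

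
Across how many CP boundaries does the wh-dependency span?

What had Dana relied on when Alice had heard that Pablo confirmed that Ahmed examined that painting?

0

"what" originates inside the matrix clause — no clause boundary is crossed.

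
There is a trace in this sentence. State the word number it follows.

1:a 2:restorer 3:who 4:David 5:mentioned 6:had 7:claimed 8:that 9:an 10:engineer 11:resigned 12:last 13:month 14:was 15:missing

The displaced element is "a restorer" (word 2).
It is linked across 1 clause boundary (Ø).
It functions as the subject of "claimed", so the gap sits immediately after word 5 ("mentioned").
Base order: David mentioned that a restorer had claimed that an engineer resigned last month.

5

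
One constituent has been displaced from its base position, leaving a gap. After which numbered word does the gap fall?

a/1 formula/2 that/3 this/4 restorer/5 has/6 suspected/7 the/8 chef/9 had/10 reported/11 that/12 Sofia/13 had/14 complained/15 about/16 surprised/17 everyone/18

The displaced element is "a formula" (word 2).
It is linked across 2 clause boundaries (Ø → that).
It functions as the object of the preposition "about" of "complained", so the gap sits immediately after word 16 ("about").
Base order: This restorer has suspected the chef had reported that Sofia had complained about a formula.

16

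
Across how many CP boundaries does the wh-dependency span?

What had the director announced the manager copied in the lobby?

1

"what" is extracted from the object of "copied".
Boundaries crossed, outermost first: [Ø] — 1 in total.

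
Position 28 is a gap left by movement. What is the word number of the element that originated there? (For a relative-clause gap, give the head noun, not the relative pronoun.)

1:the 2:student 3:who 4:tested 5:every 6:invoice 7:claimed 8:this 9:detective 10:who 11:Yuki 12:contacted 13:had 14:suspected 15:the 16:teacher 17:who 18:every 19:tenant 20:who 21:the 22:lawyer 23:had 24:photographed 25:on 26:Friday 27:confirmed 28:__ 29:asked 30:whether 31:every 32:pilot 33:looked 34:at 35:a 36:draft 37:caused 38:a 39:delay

16

The gap at 28 is the subject of "asked", inside a relative clause.
The relative pronoun is "who" (word 17); it is bound by the head noun immediately before it.
Its filler is the head noun "teacher", at word 16.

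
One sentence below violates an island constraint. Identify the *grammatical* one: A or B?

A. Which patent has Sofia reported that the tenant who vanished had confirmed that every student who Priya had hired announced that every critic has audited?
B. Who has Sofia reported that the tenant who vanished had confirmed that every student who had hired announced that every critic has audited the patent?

A

In B, the wh-phrase is extracted from inside a complex-NP island (relative clause) (introduced by "who"), which blocks movement.
In A, the extraction path crosses only that-complement boundaries, which are transparent.
So A is grammatical.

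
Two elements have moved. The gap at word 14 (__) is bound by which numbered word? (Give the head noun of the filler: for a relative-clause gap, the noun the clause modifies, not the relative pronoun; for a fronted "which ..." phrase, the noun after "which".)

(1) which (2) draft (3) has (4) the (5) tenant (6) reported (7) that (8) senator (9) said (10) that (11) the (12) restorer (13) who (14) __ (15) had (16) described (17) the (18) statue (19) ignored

12

The marked gap is inside the relative clause, the subject of "described".
Its filler is the head noun "restorer" (via "who"), at word 12.
(The other dependency links word 2 to a gap after word 19.)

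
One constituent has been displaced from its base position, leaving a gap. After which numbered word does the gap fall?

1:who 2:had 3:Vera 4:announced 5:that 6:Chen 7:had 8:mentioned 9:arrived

8

The displaced element is "who" (word 1).
It is linked across 2 clause boundaries (that → Ø).
It functions as the subject of "arrived", so the gap sits immediately after word 8 ("mentioned").
Base order: Vera had announced that Chen had mentioned who arrived.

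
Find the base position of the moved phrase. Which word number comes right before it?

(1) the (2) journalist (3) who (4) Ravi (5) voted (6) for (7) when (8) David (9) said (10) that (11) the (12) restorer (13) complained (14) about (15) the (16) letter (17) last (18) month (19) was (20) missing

6

The displaced element is "the journalist" (word 2).
It functions as the object of the preposition "for" of "voted", so the gap sits immediately after word 6 ("for").
Base order: Ravi voted for the journalist when David said that the restorer complained about the letter last month.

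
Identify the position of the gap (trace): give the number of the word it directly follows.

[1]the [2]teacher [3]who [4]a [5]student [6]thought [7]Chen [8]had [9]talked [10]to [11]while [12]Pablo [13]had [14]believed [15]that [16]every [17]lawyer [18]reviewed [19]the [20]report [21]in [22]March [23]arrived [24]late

10

The displaced element is "the teacher" (word 2).
It is linked across 1 clause boundary (Ø).
It functions as the object of the preposition "to" of "talked", so the gap sits immediately after word 10 ("to").
Base order: A student thought Chen had talked to the teacher while Pablo had believed that every lawyer reviewed the report in March.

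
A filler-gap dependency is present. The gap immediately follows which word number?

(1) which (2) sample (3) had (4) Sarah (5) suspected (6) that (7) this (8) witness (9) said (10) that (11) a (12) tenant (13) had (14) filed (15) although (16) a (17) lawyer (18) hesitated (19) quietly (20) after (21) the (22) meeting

The displaced element is "which sample" (word 2).
It is linked across 2 clause boundaries (that → that).
It functions as the direct object of "filed", so the gap sits immediately after word 14 ("filed").
Base order: Sarah had suspected that this witness said that a tenant had filed which sample although a lawyer hesitated quietly after the meeting.

14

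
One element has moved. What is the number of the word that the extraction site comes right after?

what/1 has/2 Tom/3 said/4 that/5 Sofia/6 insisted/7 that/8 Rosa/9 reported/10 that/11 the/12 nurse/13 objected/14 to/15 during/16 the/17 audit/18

15

The displaced element is "what" (word 1).
It is linked across 3 clause boundaries (that → that → that).
It functions as the object of the preposition "to" of "objected", so the gap sits immediately after word 15 ("to").
Base order: Tom has said that Sofia insisted that Rosa reported that the nurse objected to what during the audit.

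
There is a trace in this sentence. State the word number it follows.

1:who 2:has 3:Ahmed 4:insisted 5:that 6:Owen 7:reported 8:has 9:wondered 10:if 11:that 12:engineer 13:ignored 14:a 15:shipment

7

The displaced element is "who" (word 1).
It is linked across 2 clause boundaries (that → Ø).
It functions as the subject of "wondered", so the gap sits immediately after word 7 ("reported").
Base order: Ahmed has insisted that Owen reported that who has wondered if that engineer ignored a shipment.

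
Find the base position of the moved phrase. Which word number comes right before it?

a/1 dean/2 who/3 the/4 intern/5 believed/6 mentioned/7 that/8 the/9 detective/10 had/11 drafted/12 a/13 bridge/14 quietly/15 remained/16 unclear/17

The displaced element is "a dean" (word 2).
It is linked across 1 clause boundary (Ø).
It functions as the subject of "mentioned", so the gap sits immediately after word 6 ("believed").
Base order: The intern believed that a dean mentioned that the detective had drafted a bridge quietly.

6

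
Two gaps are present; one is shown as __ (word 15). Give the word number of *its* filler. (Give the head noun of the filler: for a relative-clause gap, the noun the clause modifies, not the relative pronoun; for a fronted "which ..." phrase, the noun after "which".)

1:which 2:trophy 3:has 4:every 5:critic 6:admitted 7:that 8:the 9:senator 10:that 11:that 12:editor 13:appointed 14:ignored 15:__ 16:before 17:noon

The marked gap is the direct object of "ignored".
Its filler is the fronted wh-phrase "which trophy", at word 2.
(The other dependency links word 9 to a gap after word 13.)

2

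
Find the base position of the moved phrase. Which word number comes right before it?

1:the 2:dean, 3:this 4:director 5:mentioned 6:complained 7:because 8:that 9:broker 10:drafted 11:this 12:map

5

The displaced element is "the dean" (word 2).
It is linked across 1 clause boundary (Ø).
It functions as the subject of "complained", so the gap sits immediately after word 5 ("mentioned").
Base order: This director mentioned that the dean complained because that broker drafted this map.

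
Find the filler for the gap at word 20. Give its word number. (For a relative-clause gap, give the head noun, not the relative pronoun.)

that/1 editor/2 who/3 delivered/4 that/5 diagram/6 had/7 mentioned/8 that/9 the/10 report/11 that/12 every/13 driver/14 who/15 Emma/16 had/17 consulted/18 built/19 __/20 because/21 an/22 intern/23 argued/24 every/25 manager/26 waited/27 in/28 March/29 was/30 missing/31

11

The gap at 20 is the object of "built", inside a relative clause.
The relative pronoun is "that" (word 12); it is bound by the head noun immediately before it.
Its filler is the head noun "report", at word 11.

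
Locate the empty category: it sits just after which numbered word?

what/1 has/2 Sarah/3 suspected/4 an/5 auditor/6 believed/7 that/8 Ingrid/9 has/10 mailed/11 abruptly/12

11

The displaced element is "what" (word 1).
It is linked across 2 clause boundaries (Ø → that).
It functions as the direct object of "mailed", so the gap sits immediately after word 11 ("mailed").
Base order: Sarah has suspected an auditor believed that Ingrid has mailed what abruptly.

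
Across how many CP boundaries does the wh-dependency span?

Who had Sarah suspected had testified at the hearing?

1

"who" is extracted from the subject of "testified".
Boundaries crossed, outermost first: [Ø] — 1 in total.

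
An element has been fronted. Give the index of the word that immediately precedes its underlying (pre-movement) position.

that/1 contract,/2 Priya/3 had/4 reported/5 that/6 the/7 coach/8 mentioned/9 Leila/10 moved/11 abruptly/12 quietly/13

The displaced element is "that contract" (word 2).
It is linked across 2 clause boundaries (that → Ø).
It functions as the direct object of "moved", so the gap sits immediately after word 11 ("moved").
Base order: Priya had reported that the coach mentioned Leila moved that contract abruptly quietly.

11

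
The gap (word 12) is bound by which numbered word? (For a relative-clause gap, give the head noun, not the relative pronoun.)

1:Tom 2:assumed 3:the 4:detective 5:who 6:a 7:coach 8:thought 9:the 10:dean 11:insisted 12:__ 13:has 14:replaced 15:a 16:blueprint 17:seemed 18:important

4

The gap at 12 is the subject of "replaced", inside a relative clause.
The relative pronoun is "who" (word 5); it is bound by the head noun immediately before it.
Its filler is the head noun "detective", at word 4.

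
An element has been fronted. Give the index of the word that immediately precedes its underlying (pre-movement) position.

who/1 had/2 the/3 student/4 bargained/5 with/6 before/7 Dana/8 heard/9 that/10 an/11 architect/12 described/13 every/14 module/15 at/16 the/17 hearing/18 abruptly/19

The displaced element is "who" (word 1).
It functions as the object of the preposition "with" of "bargained", so the gap sits immediately after word 6 ("with").
Base order: The student had bargained with who before Dana heard that an architect described every module at the hearing abruptly.

6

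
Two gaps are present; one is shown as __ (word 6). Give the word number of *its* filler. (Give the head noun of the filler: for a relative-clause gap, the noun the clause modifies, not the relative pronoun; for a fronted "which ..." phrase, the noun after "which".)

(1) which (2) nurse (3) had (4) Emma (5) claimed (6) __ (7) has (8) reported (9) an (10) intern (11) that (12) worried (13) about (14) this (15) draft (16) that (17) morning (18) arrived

The marked gap is the subject of "reported".
Its filler is the fronted wh-phrase "which nurse", at word 2.
(The other dependency links word 10 to a gap after word 11.)

2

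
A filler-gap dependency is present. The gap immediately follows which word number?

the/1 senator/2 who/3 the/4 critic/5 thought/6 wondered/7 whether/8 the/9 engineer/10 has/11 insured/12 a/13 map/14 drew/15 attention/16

6

The displaced element is "the senator" (word 2).
It is linked across 1 clause boundary (Ø).
It functions as the subject of "wondered", so the gap sits immediately after word 6 ("thought").
Base order: The critic thought that the senator wondered whether the engineer has insured a map.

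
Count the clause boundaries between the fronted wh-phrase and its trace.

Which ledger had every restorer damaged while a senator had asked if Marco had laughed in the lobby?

"which ledger" originates inside the matrix clause — no clause boundary is crossed.

0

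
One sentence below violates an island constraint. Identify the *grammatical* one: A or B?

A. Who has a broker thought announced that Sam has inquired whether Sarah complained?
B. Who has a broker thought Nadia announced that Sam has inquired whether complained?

In B, the wh-phrase is extracted from inside a wh-island (introduced by "whether"), which blocks movement.
In A, the extraction path crosses only that-complement boundaries, which are transparent.
So A is grammatical.

A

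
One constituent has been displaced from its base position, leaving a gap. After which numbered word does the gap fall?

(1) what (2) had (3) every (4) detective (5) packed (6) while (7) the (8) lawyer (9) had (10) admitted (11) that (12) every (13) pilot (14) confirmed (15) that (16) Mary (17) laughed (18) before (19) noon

5

The displaced element is "what" (word 1).
It functions as the direct object of "packed", so the gap sits immediately after word 5 ("packed").
Base order: Every detective had packed what while the lawyer had admitted that every pilot confirmed that Mary laughed before noon.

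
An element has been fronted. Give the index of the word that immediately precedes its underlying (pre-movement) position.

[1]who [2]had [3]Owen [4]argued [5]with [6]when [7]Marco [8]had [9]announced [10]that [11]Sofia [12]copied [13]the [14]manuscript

The displaced element is "who" (word 1).
It functions as the object of the preposition "with" of "argued", so the gap sits immediately after word 5 ("with").
Base order: Owen had argued with who when Marco had announced that Sofia copied the manuscript.

5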